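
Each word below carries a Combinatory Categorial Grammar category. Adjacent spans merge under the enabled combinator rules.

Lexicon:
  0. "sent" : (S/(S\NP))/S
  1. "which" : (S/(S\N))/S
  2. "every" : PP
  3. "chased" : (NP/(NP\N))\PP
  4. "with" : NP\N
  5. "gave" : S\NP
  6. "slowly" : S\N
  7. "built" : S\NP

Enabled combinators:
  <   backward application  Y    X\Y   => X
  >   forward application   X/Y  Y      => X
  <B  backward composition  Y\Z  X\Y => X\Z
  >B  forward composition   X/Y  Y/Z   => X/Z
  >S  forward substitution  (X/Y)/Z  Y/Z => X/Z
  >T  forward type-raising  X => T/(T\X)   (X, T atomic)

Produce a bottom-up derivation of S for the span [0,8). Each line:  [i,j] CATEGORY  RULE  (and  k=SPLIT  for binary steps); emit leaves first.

[0,8] S   >
  [0,7] S/(S\NP)   >
    [0,1] "sent" : (S/(S\NP))/S
    [1,7] S   >
      [1,6] S/(S\N)   >
        [1,2] "which" : (S/(S\N))/S
        [2,6] S   <
          [2,5] NP   >
            [2,4] NP/(NP\N)   <
              [2,3] "every" : PP
              [3,4] "chased" : (NP/(NP\N))\PP
            [4,5] "with" : NP\N
          [5,6] "gave" : S\NP
      [6,7] "slowly" : S\N
  [7,8] "built" : S\NP

[0,1] (S/(S\NP))/S  lex  "sent"
[1,2] (S/(S\N))/S  lex  "which"
[2,3] PP  lex  "every"
[3,4] (NP/(NP\N))\PP  lex  "chased"
[2,4] NP/(NP\N)  <  k=3
[4,5] NP\N  lex  "with"
[2,5] NP  >  k=4
[5,6] S\NP  lex  "gave"
[2,6] S  <  k=5
[1,6] S/(S\N)  >  k=2
[6,7] S\N  lex  "slowly"
[1,7] S  >  k=6
[0,7] S/(S\NP)  >  k=1
[7,8] S\NP  lex  "built"
[0,8] S  >  k=7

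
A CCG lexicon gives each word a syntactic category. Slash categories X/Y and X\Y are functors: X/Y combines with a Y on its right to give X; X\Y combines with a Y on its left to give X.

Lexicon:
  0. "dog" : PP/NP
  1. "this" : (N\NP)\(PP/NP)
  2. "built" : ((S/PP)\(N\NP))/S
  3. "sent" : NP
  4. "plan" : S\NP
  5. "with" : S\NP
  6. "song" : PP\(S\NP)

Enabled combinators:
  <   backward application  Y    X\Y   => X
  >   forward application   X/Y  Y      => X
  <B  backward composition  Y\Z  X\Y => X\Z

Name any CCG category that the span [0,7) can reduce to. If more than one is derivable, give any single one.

S

[0,7] S   >
  [0,5] S/PP   <
    [0,2] N\NP   <
      [0,1] "dog" : PP/NP
      [1,2] "this" : (N\NP)\(PP/NP)
    [2,5] (S/PP)\(N\NP)   >
      [2,3] "built" : ((S/PP)\(N\NP))/S
      [3,5] S   <
        [3,4] "sent" : NP
        [4,5] "plan" : S\NP
  [5,7] PP   <
    [5,6] "with" : S\NP
    [6,7] "song" : PP\(S\NP)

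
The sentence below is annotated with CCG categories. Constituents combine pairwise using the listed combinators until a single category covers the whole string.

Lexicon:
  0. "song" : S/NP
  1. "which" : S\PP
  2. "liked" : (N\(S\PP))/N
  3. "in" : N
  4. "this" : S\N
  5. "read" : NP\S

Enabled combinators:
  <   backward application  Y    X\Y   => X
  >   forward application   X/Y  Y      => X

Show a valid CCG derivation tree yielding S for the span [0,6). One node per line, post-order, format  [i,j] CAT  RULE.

[0,1] S/NP  lex  "song"
[1,2] S\PP  lex  "which"
[2,3] (N\(S\PP))/N  lex  "liked"
[3,4] N  lex  "in"
[2,4] N\(S\PP)  >  k=3
[1,4] N  <  k=2
[4,5] S\N  lex  "this"
[1,5] S  <  k=4
[5,6] NP\S  lex  "read"
[1,6] NP  <  k=5
[0,6] S  >  k=1

[0,6] S   >
  [0,1] "song" : S/NP
  [1,6] NP   <
    [1,5] S   <
      [1,4] N   <
        [1,2] "which" : S\PP
        [2,4] N\(S\PP)   >
          [2,3] "liked" : (N\(S\PP))/N
          [3,4] "in" : N
      [4,5] "this" : S\N
    [5,6] "read" : NP\S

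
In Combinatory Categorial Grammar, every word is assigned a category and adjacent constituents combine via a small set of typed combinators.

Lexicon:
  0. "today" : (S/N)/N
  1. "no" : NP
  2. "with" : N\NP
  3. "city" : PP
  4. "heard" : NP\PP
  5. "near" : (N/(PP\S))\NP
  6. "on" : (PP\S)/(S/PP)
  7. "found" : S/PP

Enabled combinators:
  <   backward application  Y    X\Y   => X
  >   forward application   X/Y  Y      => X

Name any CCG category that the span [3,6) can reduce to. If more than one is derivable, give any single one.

[0,8] S   >
  [0,3] S/N   >
    [0,1] "today" : (S/N)/N
    [1,3] N   <
      [1,2] "no" : NP
      [2,3] "with" : N\NP
  [3,8] N   >
    [3,6] N/(PP\S)   <
      [3,5] NP   <
        [3,4] "city" : PP
        [4,5] "heard" : NP\PP
      [5,6] "near" : (N/(PP\S))\NP
    [6,8] PP\S   >
      [6,7] "on" : (PP\S)/(S/PP)
      [7,8] "found" : S/PP

N/(PP\S)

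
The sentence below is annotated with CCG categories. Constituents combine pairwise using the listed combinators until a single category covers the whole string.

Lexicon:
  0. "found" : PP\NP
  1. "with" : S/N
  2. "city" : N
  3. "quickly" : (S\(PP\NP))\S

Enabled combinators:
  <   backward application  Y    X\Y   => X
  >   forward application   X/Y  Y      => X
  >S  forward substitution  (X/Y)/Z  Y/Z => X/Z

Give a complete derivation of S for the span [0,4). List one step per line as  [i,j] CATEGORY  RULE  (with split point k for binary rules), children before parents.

[0,1] PP\NP  lex  "found"
[1,2] S/N  lex  "with"
[2,3] N  lex  "city"
[1,3] S  >  k=2
[3,4] (S\(PP\NP))\S  lex  "quickly"
[1,4] S\(PP\NP)  <  k=3
[0,4] S  <  k=1

[0,4] S   <
  [0,1] "found" : PP\NP
  [1,4] S\(PP\NP)   <
    [1,3] S   >
      [1,2] "with" : S/N
      [2,3] "city" : N
    [3,4] "quickly" : (S\(PP\NP))\S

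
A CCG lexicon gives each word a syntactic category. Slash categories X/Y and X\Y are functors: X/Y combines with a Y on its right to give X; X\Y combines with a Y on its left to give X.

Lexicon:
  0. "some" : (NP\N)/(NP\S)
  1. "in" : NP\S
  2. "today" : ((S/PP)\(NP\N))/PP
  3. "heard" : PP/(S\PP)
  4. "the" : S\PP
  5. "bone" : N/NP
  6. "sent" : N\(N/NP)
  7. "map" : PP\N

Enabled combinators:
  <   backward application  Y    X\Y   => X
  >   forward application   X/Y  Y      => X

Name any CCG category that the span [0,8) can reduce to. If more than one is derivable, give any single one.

[0,8] S   >
  [0,5] S/PP   <
    [0,2] NP\N   >
      [0,1] "some" : (NP\N)/(NP\S)
      [1,2] "in" : NP\S
    [2,5] (S/PP)\(NP\N)   >
      [2,3] "today" : ((S/PP)\(NP\N))/PP
      [3,5] PP   >
        [3,4] "heard" : PP/(S\PP)
        [4,5] "the" : S\PP
  [5,8] PP   <
    [5,7] N   <
      [5,6] "bone" : N/NP
      [6,7] "sent" : N\(N/NP)
    [7,8] "map" : PP\N

S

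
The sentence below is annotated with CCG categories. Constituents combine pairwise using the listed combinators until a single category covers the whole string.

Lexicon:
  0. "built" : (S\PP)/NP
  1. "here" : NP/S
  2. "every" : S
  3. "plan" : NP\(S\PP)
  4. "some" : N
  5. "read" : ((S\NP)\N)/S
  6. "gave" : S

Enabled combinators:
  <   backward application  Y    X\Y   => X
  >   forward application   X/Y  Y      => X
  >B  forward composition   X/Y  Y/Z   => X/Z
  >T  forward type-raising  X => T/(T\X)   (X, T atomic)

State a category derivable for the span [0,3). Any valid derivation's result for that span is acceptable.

S\PP

[0,7] S   <
  [0,4] NP   <
    [0,3] S\PP   >
      [0,1] "built" : (S\PP)/NP
      [1,3] NP   >
        [1,2] "here" : NP/S
        [2,3] "every" : S
    [3,4] "plan" : NP\(S\PP)
  [4,7] S\NP   <
    [4,5] "some" : N
    [5,7] (S\NP)\N   >
      [5,6] "read" : ((S\NP)\N)/S
      [6,7] "gave" : S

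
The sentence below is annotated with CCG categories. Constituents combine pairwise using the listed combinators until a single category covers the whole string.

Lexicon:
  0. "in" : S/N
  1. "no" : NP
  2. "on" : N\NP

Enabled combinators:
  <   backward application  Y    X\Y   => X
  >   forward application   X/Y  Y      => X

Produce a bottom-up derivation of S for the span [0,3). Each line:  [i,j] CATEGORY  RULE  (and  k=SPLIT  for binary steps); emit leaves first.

[0,1] S/N  lex  "in"
[1,2] NP  lex  "no"
[2,3] N\NP  lex  "on"
[1,3] N  <  k=2
[0,3] S  >  k=1

[0,3] S   >
  [0,1] "in" : S/N
  [1,3] N   <
    [1,2] "no" : NP
    [2,3] "on" : N\NP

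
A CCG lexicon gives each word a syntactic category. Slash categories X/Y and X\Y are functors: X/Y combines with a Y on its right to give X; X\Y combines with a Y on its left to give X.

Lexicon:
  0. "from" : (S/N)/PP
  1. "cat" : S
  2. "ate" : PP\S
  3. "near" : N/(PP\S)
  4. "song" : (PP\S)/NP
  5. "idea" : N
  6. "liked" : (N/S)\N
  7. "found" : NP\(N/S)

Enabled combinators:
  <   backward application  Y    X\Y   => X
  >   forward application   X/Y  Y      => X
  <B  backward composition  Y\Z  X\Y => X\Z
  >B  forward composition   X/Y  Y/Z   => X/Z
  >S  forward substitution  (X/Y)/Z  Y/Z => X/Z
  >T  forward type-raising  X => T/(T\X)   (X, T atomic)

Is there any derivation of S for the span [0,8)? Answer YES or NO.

YES

[0,8] S   >
  [0,3] S/N   >
    [0,1] "from" : (S/N)/PP
    [1,3] PP   <
      [1,2] "cat" : S
      [2,3] "ate" : PP\S
  [3,8] N   >
    [3,4] "near" : N/(PP\S)
    [4,8] PP\S   >
      [4,5] "song" : (PP\S)/NP
      [5,8] NP   <
        [5,7] N/S   <
          [5,6] "idea" : N
          [6,7] "liked" : (N/S)\N
        [7,8] "found" : NP\(N/S)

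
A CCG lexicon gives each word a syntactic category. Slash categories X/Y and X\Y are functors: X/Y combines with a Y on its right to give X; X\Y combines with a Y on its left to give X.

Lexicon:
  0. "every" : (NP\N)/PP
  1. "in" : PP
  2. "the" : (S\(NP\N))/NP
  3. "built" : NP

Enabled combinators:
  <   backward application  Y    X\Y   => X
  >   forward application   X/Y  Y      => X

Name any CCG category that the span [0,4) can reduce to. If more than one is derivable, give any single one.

S

[0,4] S   <
  [0,2] NP\N   >
    [0,1] "every" : (NP\N)/PP
    [1,2] "in" : PP
  [2,4] S\(NP\N)   >
    [2,3] "the" : (S\(NP\N))/NP
    [3,4] "built" : NP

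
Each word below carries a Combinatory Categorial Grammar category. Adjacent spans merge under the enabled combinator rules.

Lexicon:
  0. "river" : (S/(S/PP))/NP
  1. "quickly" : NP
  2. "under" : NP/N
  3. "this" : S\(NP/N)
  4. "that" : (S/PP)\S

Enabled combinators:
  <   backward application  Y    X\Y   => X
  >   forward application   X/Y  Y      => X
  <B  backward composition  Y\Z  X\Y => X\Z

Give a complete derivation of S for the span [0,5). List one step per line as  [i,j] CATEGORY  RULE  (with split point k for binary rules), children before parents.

[0,1] (S/(S/PP))/NP  lex  "river"
[1,2] NP  lex  "quickly"
[0,2] S/(S/PP)  >  k=1
[2,3] NP/N  lex  "under"
[3,4] S\(NP/N)  lex  "this"
[2,4] S  <  k=3
[4,5] (S/PP)\S  lex  "that"
[2,5] S/PP  <  k=4
[0,5] S  >  k=2

[0,5] S   >
  [0,2] S/(S/PP)   >
    [0,1] "river" : (S/(S/PP))/NP
    [1,2] "quickly" : NP
  [2,5] S/PP   <
    [2,4] S   <
      [2,3] "under" : NP/N
      [3,4] "this" : S\(NP/N)
    [4,5] "that" : (S/PP)\S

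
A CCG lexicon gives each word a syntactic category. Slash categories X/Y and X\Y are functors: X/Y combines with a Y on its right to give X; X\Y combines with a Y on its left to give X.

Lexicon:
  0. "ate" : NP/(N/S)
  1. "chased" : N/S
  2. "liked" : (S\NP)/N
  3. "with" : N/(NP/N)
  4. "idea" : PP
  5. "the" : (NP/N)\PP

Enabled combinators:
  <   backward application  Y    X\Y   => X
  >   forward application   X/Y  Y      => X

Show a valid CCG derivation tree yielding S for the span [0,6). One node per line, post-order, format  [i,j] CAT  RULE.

[0,6] S   <
  [0,2] NP   >
    [0,1] "ate" : NP/(N/S)
    [1,2] "chased" : N/S
  [2,6] S\NP   >
    [2,3] "liked" : (S\NP)/N
    [3,6] N   >
      [3,4] "with" : N/(NP/N)
      [4,6] NP/N   <
        [4,5] "idea" : PP
        [5,6] "the" : (NP/N)\PP

[0,1] NP/(N/S)  lex  "ate"
[1,2] N/S  lex  "chased"
[0,2] NP  >  k=1
[2,3] (S\NP)/N  lex  "liked"
[3,4] N/(NP/N)  lex  "with"
[4,5] PP  lex  "idea"
[5,6] (NP/N)\PP  lex  "the"
[4,6] NP/N  <  k=5
[3,6] N  >  k=4
[2,6] S\NP  >  k=3
[0,6] S  <  k=2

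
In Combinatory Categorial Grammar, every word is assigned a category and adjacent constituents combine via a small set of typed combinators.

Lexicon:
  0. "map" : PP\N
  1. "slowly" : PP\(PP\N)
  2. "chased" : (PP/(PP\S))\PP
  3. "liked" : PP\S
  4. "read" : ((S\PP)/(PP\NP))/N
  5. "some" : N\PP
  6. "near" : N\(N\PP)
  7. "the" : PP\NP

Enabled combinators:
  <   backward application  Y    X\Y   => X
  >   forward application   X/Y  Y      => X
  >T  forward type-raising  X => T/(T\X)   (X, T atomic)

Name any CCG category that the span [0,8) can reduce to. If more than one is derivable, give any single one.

[0,8] S   <
  [0,4] PP   >
    [0,3] PP/(PP\S)   <
      [0,2] PP   <
        [0,1] "map" : PP\N
        [1,2] "slowly" : PP\(PP\N)
      [2,3] "chased" : (PP/(PP\S))\PP
    [3,4] "liked" : PP\S
  [4,8] S\PP   >
    [4,7] (S\PP)/(PP\NP)   >
      [4,5] "read" : ((S\PP)/(PP\NP))/N
      [5,7] N   <
        [5,6] "some" : N\PP
        [6,7] "near" : N\(N\PP)
    [7,8] "the" : PP\NP

S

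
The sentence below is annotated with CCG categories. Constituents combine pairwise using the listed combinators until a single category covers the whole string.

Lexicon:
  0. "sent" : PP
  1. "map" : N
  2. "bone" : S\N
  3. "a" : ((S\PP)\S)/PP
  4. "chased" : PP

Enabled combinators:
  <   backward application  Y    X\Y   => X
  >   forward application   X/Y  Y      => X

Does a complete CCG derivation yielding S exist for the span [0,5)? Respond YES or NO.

[0,5] S   <
  [0,1] "sent" : PP
  [1,5] S\PP   <
    [1,3] S   <
      [1,2] "map" : N
      [2,3] "bone" : S\N
    [3,5] (S\PP)\S   >
      [3,4] "a" : ((S\PP)\S)/PP
      [4,5] "chased" : PP

YES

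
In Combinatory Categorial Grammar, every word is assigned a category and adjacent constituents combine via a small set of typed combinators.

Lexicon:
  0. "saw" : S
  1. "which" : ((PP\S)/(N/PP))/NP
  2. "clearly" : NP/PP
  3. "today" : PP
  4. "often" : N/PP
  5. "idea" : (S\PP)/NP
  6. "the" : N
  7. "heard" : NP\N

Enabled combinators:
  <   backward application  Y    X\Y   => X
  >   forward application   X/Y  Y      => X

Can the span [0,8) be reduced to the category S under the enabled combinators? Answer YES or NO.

[0,8] S   <
  [0,5] PP   <
    [0,1] "saw" : S
    [1,5] PP\S   >
      [1,4] (PP\S)/(N/PP)   >
        [1,2] "which" : ((PP\S)/(N/PP))/NP
        [2,4] NP   >
          [2,3] "clearly" : NP/PP
          [3,4] "today" : PP
      [4,5] "often" : N/PP
  [5,8] S\PP   >
    [5,6] "idea" : (S\PP)/NP
    [6,8] NP   <
      [6,7] "the" : N
      [7,8] "heard" : NP\N

YES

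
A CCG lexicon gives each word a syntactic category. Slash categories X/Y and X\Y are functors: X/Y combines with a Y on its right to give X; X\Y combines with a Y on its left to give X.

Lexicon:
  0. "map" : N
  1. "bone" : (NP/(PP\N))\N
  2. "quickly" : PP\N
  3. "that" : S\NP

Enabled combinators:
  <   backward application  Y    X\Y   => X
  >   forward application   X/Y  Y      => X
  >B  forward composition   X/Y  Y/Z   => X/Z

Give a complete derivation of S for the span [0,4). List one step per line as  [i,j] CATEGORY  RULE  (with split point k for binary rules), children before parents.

[0,1] N  lex  "map"
[1,2] (NP/(PP\N))\N  lex  "bone"
[0,2] NP/(PP\N)  <  k=1
[2,3] PP\N  lex  "quickly"
[0,3] NP  >  k=2
[3,4] S\NP  lex  "that"
[0,4] S  <  k=3

[0,4] S   <
  [0,3] NP   >
    [0,2] NP/(PP\N)   <
      [0,1] "map" : N
      [1,2] "bone" : (NP/(PP\N))\N
    [2,3] "quickly" : PP\N
  [3,4] "that" : S\NP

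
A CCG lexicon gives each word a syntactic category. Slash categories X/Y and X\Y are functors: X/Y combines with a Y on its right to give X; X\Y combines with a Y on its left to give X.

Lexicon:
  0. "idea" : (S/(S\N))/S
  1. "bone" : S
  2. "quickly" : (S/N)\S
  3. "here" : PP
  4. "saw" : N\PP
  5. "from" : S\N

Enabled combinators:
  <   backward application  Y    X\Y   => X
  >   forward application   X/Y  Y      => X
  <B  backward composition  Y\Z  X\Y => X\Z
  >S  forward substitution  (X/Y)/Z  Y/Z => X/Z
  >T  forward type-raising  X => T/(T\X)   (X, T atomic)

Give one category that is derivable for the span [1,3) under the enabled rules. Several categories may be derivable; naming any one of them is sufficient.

S/N

[0,6] S   >
  [0,5] S/(S\N)   >
    [0,1] "idea" : (S/(S\N))/S
    [1,5] S   >
      [1,3] S/N   <
        [1,2] "bone" : S
        [2,3] "quickly" : (S/N)\S
      [3,5] N   >
        [3,4] N/(N\PP)   >T
          [3,4] "here" : PP
        [4,5] "saw" : N\PP
  [5,6] "from" : S\N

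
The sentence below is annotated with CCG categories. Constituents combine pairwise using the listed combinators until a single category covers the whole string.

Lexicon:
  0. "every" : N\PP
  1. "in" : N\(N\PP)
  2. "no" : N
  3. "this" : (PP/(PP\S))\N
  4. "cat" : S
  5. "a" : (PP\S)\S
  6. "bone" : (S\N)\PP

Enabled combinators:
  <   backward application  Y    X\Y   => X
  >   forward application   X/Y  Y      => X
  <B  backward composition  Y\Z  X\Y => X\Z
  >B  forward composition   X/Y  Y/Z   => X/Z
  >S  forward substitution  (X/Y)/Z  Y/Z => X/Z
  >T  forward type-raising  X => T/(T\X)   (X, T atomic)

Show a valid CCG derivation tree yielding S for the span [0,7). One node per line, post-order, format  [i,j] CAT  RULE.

[0,7] S   <
  [0,2] N   <
    [0,1] "every" : N\PP
    [1,2] "in" : N\(N\PP)
  [2,7] S\N   <
    [2,6] PP   >
      [2,4] PP/(PP\S)   <
        [2,3] "no" : N
        [3,4] "this" : (PP/(PP\S))\N
      [4,6] PP\S   <
        [4,5] "cat" : S
        [5,6] "a" : (PP\S)\S
    [6,7] "bone" : (S\N)\PP

[0,1] N\PP  lex  "every"
[1,2] N\(N\PP)  lex  "in"
[0,2] N  <  k=1
[2,3] N  lex  "no"
[3,4] (PP/(PP\S))\N  lex  "this"
[2,4] PP/(PP\S)  <  k=3
[4,5] S  lex  "cat"
[5,6] (PP\S)\S  lex  "a"
[4,6] PP\S  <  k=5
[2,6] PP  >  k=4
[6,7] (S\N)\PP  lex  "bone"
[2,7] S\N  <  k=6
[0,7] S  <  k=2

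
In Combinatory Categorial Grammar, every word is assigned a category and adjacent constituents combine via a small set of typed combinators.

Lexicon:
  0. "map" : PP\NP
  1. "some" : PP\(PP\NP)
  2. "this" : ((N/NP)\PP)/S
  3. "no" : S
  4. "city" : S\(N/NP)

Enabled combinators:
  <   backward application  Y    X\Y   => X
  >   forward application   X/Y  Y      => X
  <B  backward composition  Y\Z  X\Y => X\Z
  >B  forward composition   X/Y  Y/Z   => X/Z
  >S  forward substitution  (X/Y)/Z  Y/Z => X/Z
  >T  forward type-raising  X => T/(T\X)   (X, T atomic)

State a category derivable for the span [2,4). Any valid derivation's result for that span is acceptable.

(N/NP)\PP

[0,5] S   <
  [0,2] PP   <
    [0,1] "map" : PP\NP
    [1,2] "some" : PP\(PP\NP)
  [2,5] S\PP   <B
    [2,4] (N/NP)\PP   >
      [2,3] "this" : ((N/NP)\PP)/S
      [3,4] "no" : S
    [4,5] "city" : S\(N/NP)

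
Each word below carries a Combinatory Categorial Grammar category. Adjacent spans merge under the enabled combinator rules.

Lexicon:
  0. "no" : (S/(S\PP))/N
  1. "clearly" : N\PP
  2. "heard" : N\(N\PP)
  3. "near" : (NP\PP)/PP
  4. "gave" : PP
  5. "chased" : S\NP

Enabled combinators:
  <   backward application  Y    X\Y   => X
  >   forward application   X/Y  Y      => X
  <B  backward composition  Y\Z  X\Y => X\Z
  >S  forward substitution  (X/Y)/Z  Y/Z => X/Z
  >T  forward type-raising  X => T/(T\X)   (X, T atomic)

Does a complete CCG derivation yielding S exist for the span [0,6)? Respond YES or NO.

YES

[0,6] S   >
  [0,3] S/(S\PP)   >
    [0,1] "no" : (S/(S\PP))/N
    [1,3] N   <
      [1,2] "clearly" : N\PP
      [2,3] "heard" : N\(N\PP)
  [3,6] S\PP   <B
    [3,5] NP\PP   >
      [3,4] "near" : (NP\PP)/PP
      [4,5] "gave" : PP
    [5,6] "chased" : S\NP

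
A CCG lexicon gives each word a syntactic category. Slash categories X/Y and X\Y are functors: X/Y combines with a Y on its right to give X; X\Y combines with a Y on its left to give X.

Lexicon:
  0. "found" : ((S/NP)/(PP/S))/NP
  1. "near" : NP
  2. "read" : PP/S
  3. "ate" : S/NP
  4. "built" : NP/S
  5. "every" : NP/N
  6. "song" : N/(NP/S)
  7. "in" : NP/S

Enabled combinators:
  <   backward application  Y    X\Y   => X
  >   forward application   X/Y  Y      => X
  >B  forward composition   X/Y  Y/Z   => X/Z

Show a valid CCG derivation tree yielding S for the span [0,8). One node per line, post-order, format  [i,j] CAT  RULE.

[0,8] S   >
  [0,5] S/NP   >
    [0,2] (S/NP)/(PP/S)   >
      [0,1] "found" : ((S/NP)/(PP/S))/NP
      [1,2] "near" : NP
    [2,5] PP/S   >B
      [2,4] PP/NP   >B
        [2,3] "read" : PP/S
        [3,4] "ate" : S/NP
      [4,5] "built" : NP/S
  [5,8] NP   >
    [5,6] "every" : NP/N
    [6,8] N   >
      [6,7] "song" : N/(NP/S)
      [7,8] "in" : NP/S

[0,1] ((S/NP)/(PP/S))/NP  lex  "found"
[1,2] NP  lex  "near"
[0,2] (S/NP)/(PP/S)  >  k=1
[2,3] PP/S  lex  "read"
[3,4] S/NP  lex  "ate"
[2,4] PP/NP  >B  k=3
[4,5] NP/S  lex  "built"
[2,5] PP/S  >B  k=4
[0,5] S/NP  >  k=2
[5,6] NP/N  lex  "every"
[6,7] N/(NP/S)  lex  "song"
[7,8] NP/S  lex  "in"
[6,8] N  >  k=7
[5,8] NP  >  k=6
[0,8] S  >  k=5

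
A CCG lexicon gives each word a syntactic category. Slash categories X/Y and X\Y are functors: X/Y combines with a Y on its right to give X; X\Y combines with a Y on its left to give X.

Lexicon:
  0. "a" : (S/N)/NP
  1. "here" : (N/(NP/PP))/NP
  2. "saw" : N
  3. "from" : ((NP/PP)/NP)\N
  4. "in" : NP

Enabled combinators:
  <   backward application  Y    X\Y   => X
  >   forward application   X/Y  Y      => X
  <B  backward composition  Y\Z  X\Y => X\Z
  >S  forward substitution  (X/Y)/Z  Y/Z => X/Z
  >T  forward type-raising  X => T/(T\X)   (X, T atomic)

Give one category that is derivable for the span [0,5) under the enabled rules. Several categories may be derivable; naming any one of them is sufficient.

S

[0,5] S   >
  [0,4] S/NP   >S
    [0,1] "a" : (S/N)/NP
    [1,4] N/NP   >S
      [1,2] "here" : (N/(NP/PP))/NP
      [2,4] (NP/PP)/NP   <
        [2,3] "saw" : N
        [3,4] "from" : ((NP/PP)/NP)\N
  [4,5] "in" : NP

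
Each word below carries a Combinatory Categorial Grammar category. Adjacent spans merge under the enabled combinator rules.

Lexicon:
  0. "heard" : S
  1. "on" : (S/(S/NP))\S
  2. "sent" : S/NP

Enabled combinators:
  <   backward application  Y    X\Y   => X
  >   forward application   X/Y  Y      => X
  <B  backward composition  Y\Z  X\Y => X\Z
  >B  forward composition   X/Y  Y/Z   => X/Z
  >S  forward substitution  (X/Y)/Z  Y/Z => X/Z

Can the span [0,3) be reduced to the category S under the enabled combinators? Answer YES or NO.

[0,3] S   >
  [0,2] S/(S/NP)   <
    [0,1] "heard" : S
    [1,2] "on" : (S/(S/NP))\S
  [2,3] "sent" : S/NP

YES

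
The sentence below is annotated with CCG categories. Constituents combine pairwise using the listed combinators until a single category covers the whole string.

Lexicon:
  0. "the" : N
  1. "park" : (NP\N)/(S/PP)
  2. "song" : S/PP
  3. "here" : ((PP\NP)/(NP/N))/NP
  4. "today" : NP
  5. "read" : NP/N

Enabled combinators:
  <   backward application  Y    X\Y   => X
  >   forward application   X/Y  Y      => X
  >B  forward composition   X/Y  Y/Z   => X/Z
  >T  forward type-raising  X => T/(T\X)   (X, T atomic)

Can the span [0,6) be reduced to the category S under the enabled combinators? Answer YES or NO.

N (NP\N)/(S/PP) S/PP ((PP\NP)/(NP/N))/NP NP NP/N
CKY chart[0,6] = {N/(N\PP), NP/(NP\PP), PP, PP/(PP\PP), S/(S\PP)}; S ∉ chart

NO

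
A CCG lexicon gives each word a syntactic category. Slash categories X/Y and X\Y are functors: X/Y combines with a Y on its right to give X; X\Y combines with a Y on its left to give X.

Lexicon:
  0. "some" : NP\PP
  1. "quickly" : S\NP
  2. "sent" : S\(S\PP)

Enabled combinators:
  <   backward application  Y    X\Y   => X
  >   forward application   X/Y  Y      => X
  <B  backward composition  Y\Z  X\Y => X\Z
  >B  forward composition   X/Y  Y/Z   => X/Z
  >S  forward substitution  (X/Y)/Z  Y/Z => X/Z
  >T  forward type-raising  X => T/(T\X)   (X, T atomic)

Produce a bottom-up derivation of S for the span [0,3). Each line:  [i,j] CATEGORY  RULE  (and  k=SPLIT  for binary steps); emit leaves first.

[0,1] NP\PP  lex  "some"
[1,2] S\NP  lex  "quickly"
[0,2] S\PP  <B  k=1
[2,3] S\(S\PP)  lex  "sent"
[0,3] S  <  k=2

[0,3] S   <
  [0,2] S\PP   <B
    [0,1] "some" : NP\PP
    [1,2] "quickly" : S\NP
  [2,3] "sent" : S\(S\PP)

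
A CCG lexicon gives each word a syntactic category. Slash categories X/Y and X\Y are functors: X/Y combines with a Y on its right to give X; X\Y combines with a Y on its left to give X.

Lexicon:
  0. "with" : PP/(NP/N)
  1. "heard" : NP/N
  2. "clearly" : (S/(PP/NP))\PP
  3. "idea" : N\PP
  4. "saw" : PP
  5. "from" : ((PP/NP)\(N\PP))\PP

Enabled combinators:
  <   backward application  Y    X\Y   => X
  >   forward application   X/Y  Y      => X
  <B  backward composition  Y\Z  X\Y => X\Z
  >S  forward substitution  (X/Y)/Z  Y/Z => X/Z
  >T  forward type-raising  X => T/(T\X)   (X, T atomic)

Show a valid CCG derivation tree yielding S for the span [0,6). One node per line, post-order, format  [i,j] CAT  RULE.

[0,1] PP/(NP/N)  lex  "with"
[1,2] NP/N  lex  "heard"
[0,2] PP  >  k=1
[2,3] (S/(PP/NP))\PP  lex  "clearly"
[0,3] S/(PP/NP)  <  k=2
[3,4] N\PP  lex  "idea"
[4,5] PP  lex  "saw"
[5,6] ((PP/NP)\(N\PP))\PP  lex  "from"
[4,6] (PP/NP)\(N\PP)  <  k=5
[3,6] PP/NP  <  k=4
[0,6] S  >  k=3

[0,6] S   >
  [0,3] S/(PP/NP)   <
    [0,2] PP   >
      [0,1] "with" : PP/(NP/N)
      [1,2] "heard" : NP/N
    [2,3] "clearly" : (S/(PP/NP))\PP
  [3,6] PP/NP   <
    [3,4] "idea" : N\PP
    [4,6] (PP/NP)\(N\PP)   <
      [4,5] "saw" : PP
      [5,6] "from" : ((PP/NP)\(N\PP))\PP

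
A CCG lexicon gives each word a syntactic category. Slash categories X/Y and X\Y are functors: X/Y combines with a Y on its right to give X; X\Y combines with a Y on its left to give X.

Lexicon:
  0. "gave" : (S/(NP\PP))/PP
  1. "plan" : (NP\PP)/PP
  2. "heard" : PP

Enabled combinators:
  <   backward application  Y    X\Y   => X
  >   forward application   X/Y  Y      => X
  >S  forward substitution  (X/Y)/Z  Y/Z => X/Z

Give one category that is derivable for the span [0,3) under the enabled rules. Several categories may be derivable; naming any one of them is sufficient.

[0,3] S   >
  [0,2] S/PP   >S
    [0,1] "gave" : (S/(NP\PP))/PP
    [1,2] "plan" : (NP\PP)/PP
  [2,3] "heard" : PP

S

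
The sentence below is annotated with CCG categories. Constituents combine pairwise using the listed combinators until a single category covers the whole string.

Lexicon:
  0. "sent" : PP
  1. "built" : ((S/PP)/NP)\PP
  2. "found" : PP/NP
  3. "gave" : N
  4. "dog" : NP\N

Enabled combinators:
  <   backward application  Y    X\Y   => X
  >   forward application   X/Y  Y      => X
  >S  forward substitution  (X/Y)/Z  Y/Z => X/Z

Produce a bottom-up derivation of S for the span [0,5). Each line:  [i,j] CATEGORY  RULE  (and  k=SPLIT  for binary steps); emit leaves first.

[0,1] PP  lex  "sent"
[1,2] ((S/PP)/NP)\PP  lex  "built"
[0,2] (S/PP)/NP  <  k=1
[2,3] PP/NP  lex  "found"
[0,3] S/NP  >S  k=2
[3,4] N  lex  "gave"
[4,5] NP\N  lex  "dog"
[3,5] NP  <  k=4
[0,5] S  >  k=3

[0,5] S   >
  [0,3] S/NP   >S
    [0,2] (S/PP)/NP   <
      [0,1] "sent" : PP
      [1,2] "built" : ((S/PP)/NP)\PP
    [2,3] "found" : PP/NP
  [3,5] NP   <
    [3,4] "gave" : N
    [4,5] "dog" : NP\N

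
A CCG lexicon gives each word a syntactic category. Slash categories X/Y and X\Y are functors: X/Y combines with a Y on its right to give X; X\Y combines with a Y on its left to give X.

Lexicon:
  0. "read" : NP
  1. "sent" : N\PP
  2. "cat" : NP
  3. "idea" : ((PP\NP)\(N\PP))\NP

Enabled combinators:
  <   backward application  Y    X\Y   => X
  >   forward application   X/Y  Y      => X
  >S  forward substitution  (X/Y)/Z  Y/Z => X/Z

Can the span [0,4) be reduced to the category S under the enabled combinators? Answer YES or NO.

NO

NP N\PP NP ((PP\NP)\(N\PP))\NP
CKY chart[0,4] = {PP}; S ∉ chart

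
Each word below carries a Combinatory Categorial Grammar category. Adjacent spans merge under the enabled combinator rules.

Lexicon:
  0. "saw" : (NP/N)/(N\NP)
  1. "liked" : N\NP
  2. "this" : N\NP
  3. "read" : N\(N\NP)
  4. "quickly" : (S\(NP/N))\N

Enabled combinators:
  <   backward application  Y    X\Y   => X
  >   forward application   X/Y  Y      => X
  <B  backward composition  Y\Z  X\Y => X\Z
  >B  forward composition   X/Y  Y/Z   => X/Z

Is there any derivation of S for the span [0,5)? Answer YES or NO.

YES

[0,5] S   <
  [0,2] NP/N   >
    [0,1] "saw" : (NP/N)/(N\NP)
    [1,2] "liked" : N\NP
  [2,5] S\(NP/N)   <
    [2,4] N   <
      [2,3] "this" : N\NP
      [3,4] "read" : N\(N\NP)
    [4,5] "quickly" : (S\(NP/N))\N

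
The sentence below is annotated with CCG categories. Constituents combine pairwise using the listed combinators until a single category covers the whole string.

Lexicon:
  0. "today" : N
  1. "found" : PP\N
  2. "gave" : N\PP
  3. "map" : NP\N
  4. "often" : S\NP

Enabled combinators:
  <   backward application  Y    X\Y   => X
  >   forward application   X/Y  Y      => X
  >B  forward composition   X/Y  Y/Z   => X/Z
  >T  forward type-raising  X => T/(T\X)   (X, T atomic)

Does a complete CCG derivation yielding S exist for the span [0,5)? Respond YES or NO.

YES

[0,5] S   <
  [0,4] NP   <
    [0,3] N   <
      [0,2] PP   <
        [0,1] "today" : N
        [1,2] "found" : PP\N
      [2,3] "gave" : N\PP
    [3,4] "map" : NP\N
  [4,5] "often" : S\NP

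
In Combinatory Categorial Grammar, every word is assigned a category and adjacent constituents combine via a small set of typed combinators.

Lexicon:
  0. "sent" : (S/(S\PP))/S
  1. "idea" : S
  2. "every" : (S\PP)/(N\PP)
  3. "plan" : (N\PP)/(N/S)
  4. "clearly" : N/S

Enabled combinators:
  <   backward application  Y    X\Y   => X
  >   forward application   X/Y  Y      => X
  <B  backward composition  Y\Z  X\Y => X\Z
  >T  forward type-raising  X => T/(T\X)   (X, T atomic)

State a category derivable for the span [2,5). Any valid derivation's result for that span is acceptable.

[0,5] S   >
  [0,2] S/(S\PP)   >
    [0,1] "sent" : (S/(S\PP))/S
    [1,2] "idea" : S
  [2,5] S\PP   >
    [2,3] "every" : (S\PP)/(N\PP)
    [3,5] N\PP   >
      [3,4] "plan" : (N\PP)/(N/S)
      [4,5] "clearly" : N/S

S\PP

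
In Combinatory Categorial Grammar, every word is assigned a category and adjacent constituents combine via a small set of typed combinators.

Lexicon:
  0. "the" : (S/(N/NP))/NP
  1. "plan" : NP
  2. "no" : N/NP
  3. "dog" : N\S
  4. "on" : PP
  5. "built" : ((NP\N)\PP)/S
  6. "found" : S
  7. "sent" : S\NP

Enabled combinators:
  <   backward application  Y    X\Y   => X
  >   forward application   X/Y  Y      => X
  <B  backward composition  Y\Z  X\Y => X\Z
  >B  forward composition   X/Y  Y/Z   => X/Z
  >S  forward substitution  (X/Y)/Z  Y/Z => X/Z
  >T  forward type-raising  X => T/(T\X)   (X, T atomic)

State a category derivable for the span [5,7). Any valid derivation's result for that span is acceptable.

[0,8] S   <
  [0,7] NP   <
    [0,3] S   >
      [0,2] S/(N/NP)   >
        [0,1] "the" : (S/(N/NP))/NP
        [1,2] "plan" : NP
      [2,3] "no" : N/NP
    [3,7] NP\S   <B
      [3,4] "dog" : N\S
      [4,7] NP\N   <
        [4,5] "on" : PP
        [5,7] (NP\N)\PP   >
          [5,6] "built" : ((NP\N)\PP)/S
          [6,7] "found" : S
  [7,8] "sent" : S\NP

(NP\N)\PP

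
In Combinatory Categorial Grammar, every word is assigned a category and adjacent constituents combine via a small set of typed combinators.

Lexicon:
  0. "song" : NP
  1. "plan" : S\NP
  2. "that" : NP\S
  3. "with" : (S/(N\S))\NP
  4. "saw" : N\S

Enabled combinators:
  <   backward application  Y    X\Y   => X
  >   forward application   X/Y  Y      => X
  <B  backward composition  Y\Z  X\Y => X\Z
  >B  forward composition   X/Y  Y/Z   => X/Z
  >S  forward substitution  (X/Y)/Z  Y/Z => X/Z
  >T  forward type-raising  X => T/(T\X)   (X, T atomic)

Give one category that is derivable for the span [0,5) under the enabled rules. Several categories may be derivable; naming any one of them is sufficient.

[0,5] S   >
  [0,4] S/(N\S)   <
    [0,3] NP   <
      [0,2] S   <
        [0,1] "song" : NP
        [1,2] "plan" : S\NP
      [2,3] "that" : NP\S
    [3,4] "with" : (S/(N\S))\NP
  [4,5] "saw" : N\S

S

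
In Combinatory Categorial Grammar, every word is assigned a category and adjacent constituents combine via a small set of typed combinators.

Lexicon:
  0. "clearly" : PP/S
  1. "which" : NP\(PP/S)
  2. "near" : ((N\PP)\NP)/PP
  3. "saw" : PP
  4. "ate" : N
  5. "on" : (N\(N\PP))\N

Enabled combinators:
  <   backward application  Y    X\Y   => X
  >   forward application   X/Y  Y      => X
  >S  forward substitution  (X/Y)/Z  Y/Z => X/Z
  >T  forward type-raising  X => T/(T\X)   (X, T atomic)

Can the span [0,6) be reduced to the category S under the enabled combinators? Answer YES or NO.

PP/S NP\(PP/S) ((N\PP)\NP)/PP PP N (N\(N\PP))\N
CKY chart[0,6] = {N, N/(N\N), NP/(NP\N), PP/(PP\N), S/(S\N)}; S ∉ chart

NO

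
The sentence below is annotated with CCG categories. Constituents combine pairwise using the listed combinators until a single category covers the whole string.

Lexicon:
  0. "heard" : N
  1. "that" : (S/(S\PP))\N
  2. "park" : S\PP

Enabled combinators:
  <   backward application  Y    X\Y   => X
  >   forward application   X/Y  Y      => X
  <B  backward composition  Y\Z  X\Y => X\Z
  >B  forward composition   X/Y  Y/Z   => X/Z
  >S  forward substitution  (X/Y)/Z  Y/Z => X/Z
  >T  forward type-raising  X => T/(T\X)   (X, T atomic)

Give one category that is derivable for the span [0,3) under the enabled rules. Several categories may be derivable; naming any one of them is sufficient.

[0,3] S   >
  [0,2] S/(S\PP)   <
    [0,1] "heard" : N
    [1,2] "that" : (S/(S\PP))\N
  [2,3] "park" : S\PP

S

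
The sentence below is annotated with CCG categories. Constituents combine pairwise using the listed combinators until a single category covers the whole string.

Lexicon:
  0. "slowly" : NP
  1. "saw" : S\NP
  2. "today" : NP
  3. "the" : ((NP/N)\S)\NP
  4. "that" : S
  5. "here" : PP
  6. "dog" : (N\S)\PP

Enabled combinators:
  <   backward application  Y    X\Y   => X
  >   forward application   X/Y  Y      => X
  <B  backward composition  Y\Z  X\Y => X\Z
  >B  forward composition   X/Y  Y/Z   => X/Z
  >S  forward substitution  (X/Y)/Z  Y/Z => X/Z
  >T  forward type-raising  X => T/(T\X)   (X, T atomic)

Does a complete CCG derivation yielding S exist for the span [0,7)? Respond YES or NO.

NP S\NP NP ((NP/N)\S)\NP S PP (N\S)\PP
CKY chart[0,7] = {N/(N\NP), NP, NP/(NP\NP), NP/(N\N), PP/(PP\NP), S/(S\NP)}; S ∉ chart

NO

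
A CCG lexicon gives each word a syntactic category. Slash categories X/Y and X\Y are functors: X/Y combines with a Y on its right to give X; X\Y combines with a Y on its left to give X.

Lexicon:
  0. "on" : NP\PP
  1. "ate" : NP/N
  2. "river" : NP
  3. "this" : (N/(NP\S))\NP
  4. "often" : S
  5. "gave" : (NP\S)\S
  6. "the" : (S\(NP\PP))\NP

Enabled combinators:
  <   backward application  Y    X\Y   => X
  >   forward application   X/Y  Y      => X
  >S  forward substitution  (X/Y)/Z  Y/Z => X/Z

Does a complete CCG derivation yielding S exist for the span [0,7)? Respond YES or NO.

[0,7] S   <
  [0,1] "on" : NP\PP
  [1,7] S\(NP\PP)   <
    [1,6] NP   >
      [1,2] "ate" : NP/N
      [2,6] N   >
        [2,4] N/(NP\S)   <
          [2,3] "river" : NP
          [3,4] "this" : (N/(NP\S))\NP
        [4,6] NP\S   <
          [4,5] "often" : S
          [5,6] "gave" : (NP\S)\S
    [6,7] "the" : (S\(NP\PP))\NP

YES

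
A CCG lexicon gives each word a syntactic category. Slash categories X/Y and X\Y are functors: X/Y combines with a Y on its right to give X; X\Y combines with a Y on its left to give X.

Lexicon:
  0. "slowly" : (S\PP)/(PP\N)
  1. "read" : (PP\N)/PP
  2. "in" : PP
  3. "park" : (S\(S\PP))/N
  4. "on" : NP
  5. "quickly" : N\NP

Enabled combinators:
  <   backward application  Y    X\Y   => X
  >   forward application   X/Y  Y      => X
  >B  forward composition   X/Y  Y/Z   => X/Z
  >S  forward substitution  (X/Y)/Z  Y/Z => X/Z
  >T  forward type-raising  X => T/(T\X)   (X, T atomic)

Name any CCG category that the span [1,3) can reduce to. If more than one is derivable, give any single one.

PP\N

[0,6] S   <
  [0,3] S\PP   >
    [0,1] "slowly" : (S\PP)/(PP\N)
    [1,3] PP\N   >
      [1,2] "read" : (PP\N)/PP
      [2,3] "in" : PP
  [3,6] S\(S\PP)   >
    [3,4] "park" : (S\(S\PP))/N
    [4,6] N   >
      [4,5] N/(N\NP)   >T
        [4,5] "on" : NP
      [5,6] "quickly" : N\NP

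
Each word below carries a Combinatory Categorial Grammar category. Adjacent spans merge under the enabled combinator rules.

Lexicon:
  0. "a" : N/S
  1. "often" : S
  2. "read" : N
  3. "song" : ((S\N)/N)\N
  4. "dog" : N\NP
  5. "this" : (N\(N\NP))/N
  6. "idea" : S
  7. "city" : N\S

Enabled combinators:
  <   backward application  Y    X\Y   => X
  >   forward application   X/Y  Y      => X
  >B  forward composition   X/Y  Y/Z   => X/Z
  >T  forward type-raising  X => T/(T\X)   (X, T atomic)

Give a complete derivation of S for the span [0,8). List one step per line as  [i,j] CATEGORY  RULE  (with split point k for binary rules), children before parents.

[0,1] N/S  lex  "a"
[1,2] S  lex  "often"
[0,2] N  >  k=1
[2,3] N  lex  "read"
[3,4] ((S\N)/N)\N  lex  "song"
[2,4] (S\N)/N  <  k=3
[4,5] N\NP  lex  "dog"
[5,6] (N\(N\NP))/N  lex  "this"
[6,7] S  lex  "idea"
[6,7] N/(N\S)  >T
[7,8] N\S  lex  "city"
[6,8] N  >  k=7
[5,8] N\(N\NP)  >  k=6
[4,8] N  <  k=5
[2,8] S\N  >  k=4
[0,8] S  <  k=2

[0,8] S   <
  [0,2] N   >
    [0,1] "a" : N/S
    [1,2] "often" : S
  [2,8] S\N   >
    [2,4] (S\N)/N   <
      [2,3] "read" : N
      [3,4] "song" : ((S\N)/N)\N
    [4,8] N   <
      [4,5] "dog" : N\NP
      [5,8] N\(N\NP)   >
        [5,6] "this" : (N\(N\NP))/N
        [6,8] N   >
          [6,7] N/(N\S)   >T
            [6,7] "idea" : S
          [7,8] "city" : N\S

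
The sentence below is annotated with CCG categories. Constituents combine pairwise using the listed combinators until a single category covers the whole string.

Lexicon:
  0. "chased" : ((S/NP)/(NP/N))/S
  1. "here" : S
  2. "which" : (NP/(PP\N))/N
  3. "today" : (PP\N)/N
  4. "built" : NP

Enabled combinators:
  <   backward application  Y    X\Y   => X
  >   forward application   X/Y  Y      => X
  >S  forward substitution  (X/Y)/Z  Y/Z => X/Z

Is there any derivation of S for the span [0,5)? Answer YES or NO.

YES

[0,5] S   >
  [0,4] S/NP   >
    [0,2] (S/NP)/(NP/N)   >
      [0,1] "chased" : ((S/NP)/(NP/N))/S
      [1,2] "here" : S
    [2,4] NP/N   >S
      [2,3] "which" : (NP/(PP\N))/N
      [3,4] "today" : (PP\N)/N
  [4,5] "built" : NP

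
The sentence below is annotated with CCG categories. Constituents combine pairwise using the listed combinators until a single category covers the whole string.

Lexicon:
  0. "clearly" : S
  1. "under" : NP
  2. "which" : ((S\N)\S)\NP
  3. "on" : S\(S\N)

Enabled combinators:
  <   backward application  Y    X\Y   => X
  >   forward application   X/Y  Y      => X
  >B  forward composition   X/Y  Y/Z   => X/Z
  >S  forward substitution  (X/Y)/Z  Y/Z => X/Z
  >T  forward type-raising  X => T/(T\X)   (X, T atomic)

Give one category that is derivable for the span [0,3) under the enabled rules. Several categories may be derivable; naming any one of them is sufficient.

S\N

[0,4] S   <
  [0,3] S\N   <
    [0,1] "clearly" : S
    [1,3] (S\N)\S   <
      [1,2] "under" : NP
      [2,3] "which" : ((S\N)\S)\NP
  [3,4] "on" : S\(S\N)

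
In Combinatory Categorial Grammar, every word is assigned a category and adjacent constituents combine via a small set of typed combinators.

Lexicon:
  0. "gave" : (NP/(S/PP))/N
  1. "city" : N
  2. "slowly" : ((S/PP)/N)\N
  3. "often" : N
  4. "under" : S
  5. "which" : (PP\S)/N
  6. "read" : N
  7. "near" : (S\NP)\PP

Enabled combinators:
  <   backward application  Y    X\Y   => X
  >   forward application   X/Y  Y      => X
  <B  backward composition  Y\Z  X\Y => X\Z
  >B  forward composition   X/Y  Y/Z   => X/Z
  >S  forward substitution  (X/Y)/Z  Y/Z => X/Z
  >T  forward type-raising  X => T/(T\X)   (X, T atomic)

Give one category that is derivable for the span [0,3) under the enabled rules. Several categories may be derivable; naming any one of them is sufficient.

NP/N

[0,8] S   <
  [0,4] NP   >
    [0,3] NP/N   >S
      [0,1] "gave" : (NP/(S/PP))/N
      [1,3] (S/PP)/N   <
        [1,2] "city" : N
        [2,3] "slowly" : ((S/PP)/N)\N
    [3,4] "often" : N
  [4,8] S\NP   <
    [4,7] PP   >
      [4,5] PP/(PP\S)   >T
        [4,5] "under" : S
      [5,7] PP\S   >
        [5,6] "which" : (PP\S)/N
        [6,7] "read" : N
    [7,8] "near" : (S\NP)\PP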